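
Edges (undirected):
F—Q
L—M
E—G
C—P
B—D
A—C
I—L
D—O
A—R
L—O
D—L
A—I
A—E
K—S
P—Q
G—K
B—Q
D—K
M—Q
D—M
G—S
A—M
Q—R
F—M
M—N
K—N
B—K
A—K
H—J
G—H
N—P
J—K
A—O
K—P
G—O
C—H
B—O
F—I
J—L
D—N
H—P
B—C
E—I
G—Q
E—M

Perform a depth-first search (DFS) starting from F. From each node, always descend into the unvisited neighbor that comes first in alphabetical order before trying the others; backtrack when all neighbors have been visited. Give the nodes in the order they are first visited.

Visit F
F → I
I → A
A → C
C → B
B → D
D → K
K → G
G → E
E → M
M → L
L → J
J → H
H → P
P → N
P → Q
Q → R
L → O
G → S

F, I, A, C, B, D, K, G, E, M, L, J, H, P, N, Q, R, O, S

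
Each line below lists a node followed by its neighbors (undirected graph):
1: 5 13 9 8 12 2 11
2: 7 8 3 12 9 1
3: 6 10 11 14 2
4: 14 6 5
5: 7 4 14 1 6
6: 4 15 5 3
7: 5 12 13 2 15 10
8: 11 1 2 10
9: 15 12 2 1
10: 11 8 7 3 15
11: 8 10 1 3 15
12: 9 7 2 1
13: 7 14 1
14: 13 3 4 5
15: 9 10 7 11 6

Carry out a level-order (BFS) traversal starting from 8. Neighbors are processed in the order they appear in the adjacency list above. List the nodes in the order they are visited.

8 -> 11 -> 1 -> 2 -> 10 -> 3 -> 15 -> 5 -> 13 -> 9 -> 12 -> 7 -> 6 -> 14 -> 4

Visit 8; enqueue 11, 1, 2, 10 → queue [11, 1, 2, 10]
Visit 11; enqueue 3, 15 → queue [1, 2, 10, 3, 15]
Visit 1; enqueue 5, 13, 9, 12 → queue [2, 10, 3, 15, 5, 13, 9, 12]
Visit 2; enqueue 7 → queue [10, 3, 15, 5, 13, 9, 12, 7]
Visit 10 → queue [3, 15, 5, 13, 9, 12, 7]
Visit 3; enqueue 6, 14 → queue [15, 5, 13, 9, 12, 7, 6, 14]
Visit 15 → queue [5, 13, 9, 12, 7, 6, 14]
Visit 5; enqueue 4 → queue [13, 9, 12, 7, 6, 14, 4]
Visit 13 → queue [9, 12, 7, 6, 14, 4]
Visit 9 → queue [12, 7, 6, 14, 4]
Visit 12 → queue [7, 6, 14, 4]
Visit 7 → queue [6, 14, 4]
Visit 6 → queue [14, 4]
Visit 14 → queue [4]
Visit 4 → queue []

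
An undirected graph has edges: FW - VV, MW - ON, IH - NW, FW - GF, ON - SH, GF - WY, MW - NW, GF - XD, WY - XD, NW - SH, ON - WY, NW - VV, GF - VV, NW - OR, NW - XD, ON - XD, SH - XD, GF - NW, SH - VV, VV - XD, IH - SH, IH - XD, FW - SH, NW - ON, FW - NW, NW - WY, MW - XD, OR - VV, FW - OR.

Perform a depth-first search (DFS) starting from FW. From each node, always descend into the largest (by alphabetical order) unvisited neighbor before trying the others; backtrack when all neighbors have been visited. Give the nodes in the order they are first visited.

Visit FW
FW → VV
VV → XD
XD → WY
WY → ON
ON → SH
SH → NW
NW → OR
NW → MW
NW → IH
NW → GF

FW, VV, XD, WY, ON, SH, NW, OR, MW, IH, GF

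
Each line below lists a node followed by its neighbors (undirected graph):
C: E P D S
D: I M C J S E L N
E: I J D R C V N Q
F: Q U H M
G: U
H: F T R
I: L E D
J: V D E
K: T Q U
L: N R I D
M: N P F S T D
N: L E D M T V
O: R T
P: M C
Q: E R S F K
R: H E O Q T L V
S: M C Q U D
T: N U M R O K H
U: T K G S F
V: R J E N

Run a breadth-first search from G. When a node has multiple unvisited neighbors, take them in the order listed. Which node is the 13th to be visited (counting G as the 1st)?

Visit G; enqueue U → queue [U]
Visit U; enqueue T, K, S, F → queue [T, K, S, F]
Visit T; enqueue N, M, R, O, H → queue [K, S, F, N, M, R, O, H]
Visit K; enqueue Q → queue [S, F, N, M, R, O, H, Q]
Visit S; enqueue C, D → queue [F, N, M, R, O, H, Q, C, D]
Visit F → queue [N, M, R, O, H, Q, C, D]
Visit N; enqueue L, E, V → queue [M, R, O, H, Q, C, D, L, E, V]
Visit M; enqueue P → queue [R, O, H, Q, C, D, L, E, V, P]
Visit R → queue [O, H, Q, C, D, L, E, V, P]
Visit O → queue [H, Q, C, D, L, E, V, P]
Visit H → queue [Q, C, D, L, E, V, P]
Visit Q → queue [C, D, L, E, V, P]
Visit C → queue [D, L, E, V, P]
Visit D; enqueue I, J → queue [L, E, V, P, I, J]
Visit L → queue [E, V, P, I, J]
Visit E → queue [V, P, I, J]
Visit V → queue [P, I, J]
Visit P → queue [I, J]
Visit I → queue [J]
Visit J → queue []

Visit order: G, U, T, K, S, F, N, M, R, O, H, Q, C, D, L, E, V, P, I, J

C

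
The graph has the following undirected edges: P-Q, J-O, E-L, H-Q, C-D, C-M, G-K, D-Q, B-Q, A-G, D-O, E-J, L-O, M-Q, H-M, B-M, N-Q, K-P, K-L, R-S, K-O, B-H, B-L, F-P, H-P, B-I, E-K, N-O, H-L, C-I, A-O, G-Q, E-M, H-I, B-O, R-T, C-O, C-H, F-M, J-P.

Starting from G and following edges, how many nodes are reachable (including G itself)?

BFS from G visits: G, A, K, Q, O, E, L, P, B, D, H, M, N, C, J, F, I
Reachable nodes: 17 of 20 total.

17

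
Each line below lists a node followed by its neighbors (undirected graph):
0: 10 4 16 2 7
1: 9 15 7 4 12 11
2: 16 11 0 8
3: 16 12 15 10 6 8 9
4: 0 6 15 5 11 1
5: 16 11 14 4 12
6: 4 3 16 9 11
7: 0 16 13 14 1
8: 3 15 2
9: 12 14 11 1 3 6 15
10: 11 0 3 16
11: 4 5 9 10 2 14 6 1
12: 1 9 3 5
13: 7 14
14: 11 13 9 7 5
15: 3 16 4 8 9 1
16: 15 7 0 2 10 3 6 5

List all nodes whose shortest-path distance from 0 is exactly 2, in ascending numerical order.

1, 3, 5, 6, 8, 11, 13, 14, 15

Level 0: 0
Level 1: 2, 4, 7, 10, 16
Level 2: 1, 3, 5, 6, 8, 11, 13, 14, 15
Level 3: 9, 12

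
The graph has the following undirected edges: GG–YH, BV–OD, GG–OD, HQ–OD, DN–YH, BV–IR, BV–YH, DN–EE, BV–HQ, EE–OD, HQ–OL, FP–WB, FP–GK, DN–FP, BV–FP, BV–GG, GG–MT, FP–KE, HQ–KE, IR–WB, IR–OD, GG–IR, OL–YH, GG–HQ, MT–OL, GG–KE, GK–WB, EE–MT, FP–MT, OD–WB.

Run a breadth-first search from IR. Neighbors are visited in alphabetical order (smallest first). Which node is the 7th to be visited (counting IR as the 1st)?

Visit IR; enqueue BV, GG, OD, WB → queue [BV, GG, OD, WB]
Visit BV; enqueue FP, HQ, YH → queue [GG, OD, WB, FP, HQ, YH]
Visit GG; enqueue KE, MT → queue [OD, WB, FP, HQ, YH, KE, MT]
Visit OD; enqueue EE → queue [WB, FP, HQ, YH, KE, MT, EE]
Visit WB; enqueue GK → queue [FP, HQ, YH, KE, MT, EE, GK]
Visit FP; enqueue DN → queue [HQ, YH, KE, MT, EE, GK, DN]
Visit HQ; enqueue OL → queue [YH, KE, MT, EE, GK, DN, OL]
Visit YH → queue [KE, MT, EE, GK, DN, OL]
Visit KE → queue [MT, EE, GK, DN, OL]
Visit MT → queue [EE, GK, DN, OL]
Visit EE → queue [GK, DN, OL]
Visit GK → queue [DN, OL]
Visit DN → queue [OL]
Visit OL → queue []

Visit order: IR, BV, GG, OD, WB, FP, HQ, YH, KE, MT, EE, GK, DN, OL

HQ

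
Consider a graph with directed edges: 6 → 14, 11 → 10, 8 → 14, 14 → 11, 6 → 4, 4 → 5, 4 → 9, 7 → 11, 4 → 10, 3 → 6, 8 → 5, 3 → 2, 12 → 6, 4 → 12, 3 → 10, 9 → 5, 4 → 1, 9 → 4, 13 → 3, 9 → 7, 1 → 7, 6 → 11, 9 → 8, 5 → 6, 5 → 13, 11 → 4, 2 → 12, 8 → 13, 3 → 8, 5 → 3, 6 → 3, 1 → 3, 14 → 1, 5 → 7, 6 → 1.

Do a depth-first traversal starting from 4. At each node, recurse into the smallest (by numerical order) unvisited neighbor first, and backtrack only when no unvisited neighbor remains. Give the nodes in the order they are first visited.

4 -> 1 -> 3 -> 2 -> 12 -> 6 -> 11 -> 10 -> 14 -> 8 -> 5 -> 7 -> 13 -> 9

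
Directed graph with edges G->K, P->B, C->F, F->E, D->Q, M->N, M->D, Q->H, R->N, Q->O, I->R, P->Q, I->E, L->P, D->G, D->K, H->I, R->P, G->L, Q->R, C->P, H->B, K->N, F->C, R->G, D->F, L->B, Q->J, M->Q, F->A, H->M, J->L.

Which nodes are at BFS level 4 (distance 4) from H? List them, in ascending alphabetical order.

A, C, L

Level 0: H
Level 1: B, I, M
Level 2: D, E, N, Q, R
Level 3: F, G, J, K, O, P
Level 4: A, C, L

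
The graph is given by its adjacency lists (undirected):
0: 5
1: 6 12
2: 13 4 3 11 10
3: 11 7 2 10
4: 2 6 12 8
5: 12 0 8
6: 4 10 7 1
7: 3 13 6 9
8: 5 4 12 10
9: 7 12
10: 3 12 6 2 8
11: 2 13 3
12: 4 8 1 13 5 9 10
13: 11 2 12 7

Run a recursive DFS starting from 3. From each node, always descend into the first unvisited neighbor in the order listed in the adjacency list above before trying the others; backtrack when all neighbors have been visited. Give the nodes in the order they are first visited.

3 -> 11 -> 2 -> 13 -> 12 -> 4 -> 6 -> 10 -> 8 -> 5 -> 0 -> 7 -> 9 -> 1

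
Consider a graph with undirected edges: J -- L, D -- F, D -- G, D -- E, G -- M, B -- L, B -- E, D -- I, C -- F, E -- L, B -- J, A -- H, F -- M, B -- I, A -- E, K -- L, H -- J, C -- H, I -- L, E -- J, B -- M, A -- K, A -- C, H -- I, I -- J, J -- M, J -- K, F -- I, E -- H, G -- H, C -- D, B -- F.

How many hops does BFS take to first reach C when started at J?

Level 0: J
Level 1: B, E, H, I, K, L, M
Level 2: A, C, D, F, G
C first appears at level 2.

2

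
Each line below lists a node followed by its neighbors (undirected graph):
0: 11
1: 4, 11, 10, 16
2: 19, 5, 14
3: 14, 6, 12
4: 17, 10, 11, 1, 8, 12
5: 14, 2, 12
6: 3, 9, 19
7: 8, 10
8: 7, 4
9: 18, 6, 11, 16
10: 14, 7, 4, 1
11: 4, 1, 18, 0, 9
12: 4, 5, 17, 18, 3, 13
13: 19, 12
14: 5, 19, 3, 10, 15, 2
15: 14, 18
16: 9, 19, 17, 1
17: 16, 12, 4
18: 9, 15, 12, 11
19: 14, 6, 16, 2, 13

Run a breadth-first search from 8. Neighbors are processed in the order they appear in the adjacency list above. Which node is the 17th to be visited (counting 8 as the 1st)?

19

Visit 8; enqueue 7, 4 → queue [7, 4]
Visit 7; enqueue 10 → queue [4, 10]
Visit 4; enqueue 17, 11, 1, 12 → queue [10, 17, 11, 1, 12]
Visit 10; enqueue 14 → queue [17, 11, 1, 12, 14]
Visit 17; enqueue 16 → queue [11, 1, 12, 14, 16]
Visit 11; enqueue 18, 0, 9 → queue [1, 12, 14, 16, 18, 0, 9]
Visit 1 → queue [12, 14, 16, 18, 0, 9]
Visit 12; enqueue 5, 3, 13 → queue [14, 16, 18, 0, 9, 5, 3, 13]
Visit 14; enqueue 19, 15, 2 → queue [16, 18, 0, 9, 5, 3, 13, 19, 15, 2]
Visit 16 → queue [18, 0, 9, 5, 3, 13, 19, 15, 2]
Visit 18 → queue [0, 9, 5, 3, 13, 19, 15, 2]
Visit 0 → queue [9, 5, 3, 13, 19, 15, 2]
Visit 9; enqueue 6 → queue [5, 3, 13, 19, 15, 2, 6]
Visit 5 → queue [3, 13, 19, 15, 2, 6]
Visit 3 → queue [13, 19, 15, 2, 6]
Visit 13 → queue [19, 15, 2, 6]
Visit 19 → queue [15, 2, 6]
Visit 15 → queue [2, 6]
Visit 2 → queue [6]
Visit 6 → queue []

Visit order: 8, 7, 4, 10, 17, 11, 1, 12, 14, 16, 18, 0, 9, 5, 3, 13, 19, 15, 2, 6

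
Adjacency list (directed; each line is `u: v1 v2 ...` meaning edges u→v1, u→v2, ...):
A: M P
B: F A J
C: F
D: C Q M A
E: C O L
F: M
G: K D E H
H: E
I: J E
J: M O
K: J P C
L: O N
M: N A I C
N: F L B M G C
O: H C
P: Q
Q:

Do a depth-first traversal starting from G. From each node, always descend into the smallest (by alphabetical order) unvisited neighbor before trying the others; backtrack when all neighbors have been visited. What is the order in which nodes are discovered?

G → D → A → M → C → F → I → E → L → N → B → J → O → H → P → Q → K

Visit G
G → D
D → A
A → M
M → C
C → F
M → I
I → E
E → L
L → N
N → B
B → J
J → O
O → H
A → P
P → Q
G → K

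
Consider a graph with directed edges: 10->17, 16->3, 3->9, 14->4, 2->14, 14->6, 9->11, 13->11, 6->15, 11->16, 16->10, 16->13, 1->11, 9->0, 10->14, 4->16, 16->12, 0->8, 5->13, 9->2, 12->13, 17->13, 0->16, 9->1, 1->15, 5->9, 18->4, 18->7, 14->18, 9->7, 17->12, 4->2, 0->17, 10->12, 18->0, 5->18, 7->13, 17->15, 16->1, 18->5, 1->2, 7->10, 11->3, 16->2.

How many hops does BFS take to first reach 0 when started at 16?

3

Level 0: 16
Level 1: 1, 2, 3, 10, 12, 13
Level 2: 9, 11, 14, 15, 17
Level 3: 0, 4, 6, 7, 18
Level 4: 5, 8
0 first appears at level 3.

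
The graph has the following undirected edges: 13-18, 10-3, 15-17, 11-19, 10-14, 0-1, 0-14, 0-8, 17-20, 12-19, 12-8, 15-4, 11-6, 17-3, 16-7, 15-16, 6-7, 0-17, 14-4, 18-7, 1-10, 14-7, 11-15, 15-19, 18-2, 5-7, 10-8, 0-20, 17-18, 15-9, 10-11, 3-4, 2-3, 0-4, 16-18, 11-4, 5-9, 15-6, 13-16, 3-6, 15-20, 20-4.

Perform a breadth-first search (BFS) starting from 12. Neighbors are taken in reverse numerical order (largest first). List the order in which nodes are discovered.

12, 19, 8, 15, 11, 10, 0, 20, 17, 16, 9, 6, 4, 14, 3, 1, 18, 13, 7, 5, 2

Visit 12; enqueue 19, 8 → queue [19, 8]
Visit 19; enqueue 15, 11 → queue [8, 15, 11]
Visit 8; enqueue 10, 0 → queue [15, 11, 10, 0]
Visit 15; enqueue 20, 17, 16, 9, 6, 4 → queue [11, 10, 0, 20, 17, 16, 9, 6, 4]
Visit 11 → queue [10, 0, 20, 17, 16, 9, 6, 4]
Visit 10; enqueue 14, 3, 1 → queue [0, 20, 17, 16, 9, 6, 4, 14, 3, 1]
Visit 0 → queue [20, 17, 16, 9, 6, 4, 14, 3, 1]
Visit 20 → queue [17, 16, 9, 6, 4, 14, 3, 1]
Visit 17; enqueue 18 → queue [16, 9, 6, 4, 14, 3, 1, 18]
Visit 16; enqueue 13, 7 → queue [9, 6, 4, 14, 3, 1, 18, 13, 7]
Visit 9; enqueue 5 → queue [6, 4, 14, 3, 1, 18, 13, 7, 5]
Visit 6 → queue [4, 14, 3, 1, 18, 13, 7, 5]
Visit 4 → queue [14, 3, 1, 18, 13, 7, 5]
Visit 14 → queue [3, 1, 18, 13, 7, 5]
Visit 3; enqueue 2 → queue [1, 18, 13, 7, 5, 2]
Visit 1 → queue [18, 13, 7, 5, 2]
Visit 18 → queue [13, 7, 5, 2]
Visit 13 → queue [7, 5, 2]
Visit 7 → queue [5, 2]
Visit 5 → queue [2]
Visit 2 → queue []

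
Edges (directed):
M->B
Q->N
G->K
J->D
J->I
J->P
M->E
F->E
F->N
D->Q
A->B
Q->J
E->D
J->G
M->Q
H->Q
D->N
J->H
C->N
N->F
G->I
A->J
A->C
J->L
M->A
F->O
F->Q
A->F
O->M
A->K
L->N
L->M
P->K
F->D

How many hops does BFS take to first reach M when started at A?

Level 0: A
Level 1: B, C, F, J, K
Level 2: D, E, G, H, I, L, N, O, P, Q
Level 3: M
M first appears at level 3.

3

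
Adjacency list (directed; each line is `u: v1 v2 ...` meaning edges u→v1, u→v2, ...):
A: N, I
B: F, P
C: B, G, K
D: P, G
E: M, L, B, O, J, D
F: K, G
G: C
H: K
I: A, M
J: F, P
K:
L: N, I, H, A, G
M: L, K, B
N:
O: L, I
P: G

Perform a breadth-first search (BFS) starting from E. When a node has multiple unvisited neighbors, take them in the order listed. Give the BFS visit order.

E M L B O J D K N I H A G F P C

Visit E; enqueue M, L, B, O, J, D → queue [M, L, B, O, J, D]
Visit M; enqueue K → queue [L, B, O, J, D, K]
Visit L; enqueue N, I, H, A, G → queue [B, O, J, D, K, N, I, H, A, G]
Visit B; enqueue F, P → queue [O, J, D, K, N, I, H, A, G, F, P]
Visit O → queue [J, D, K, N, I, H, A, G, F, P]
Visit J → queue [D, K, N, I, H, A, G, F, P]
Visit D → queue [K, N, I, H, A, G, F, P]
Visit K → queue [N, I, H, A, G, F, P]
Visit N → queue [I, H, A, G, F, P]
Visit I → queue [H, A, G, F, P]
Visit H → queue [A, G, F, P]
Visit A → queue [G, F, P]
Visit G; enqueue C → queue [F, P, C]
Visit F → queue [P, C]
Visit P → queue [C]
Visit C → queue []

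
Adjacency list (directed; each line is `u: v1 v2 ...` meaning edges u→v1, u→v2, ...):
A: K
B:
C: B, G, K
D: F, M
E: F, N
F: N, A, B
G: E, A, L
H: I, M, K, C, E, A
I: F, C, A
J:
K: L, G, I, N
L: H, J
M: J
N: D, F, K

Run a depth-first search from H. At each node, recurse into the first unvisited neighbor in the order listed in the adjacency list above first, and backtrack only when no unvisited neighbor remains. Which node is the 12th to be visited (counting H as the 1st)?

A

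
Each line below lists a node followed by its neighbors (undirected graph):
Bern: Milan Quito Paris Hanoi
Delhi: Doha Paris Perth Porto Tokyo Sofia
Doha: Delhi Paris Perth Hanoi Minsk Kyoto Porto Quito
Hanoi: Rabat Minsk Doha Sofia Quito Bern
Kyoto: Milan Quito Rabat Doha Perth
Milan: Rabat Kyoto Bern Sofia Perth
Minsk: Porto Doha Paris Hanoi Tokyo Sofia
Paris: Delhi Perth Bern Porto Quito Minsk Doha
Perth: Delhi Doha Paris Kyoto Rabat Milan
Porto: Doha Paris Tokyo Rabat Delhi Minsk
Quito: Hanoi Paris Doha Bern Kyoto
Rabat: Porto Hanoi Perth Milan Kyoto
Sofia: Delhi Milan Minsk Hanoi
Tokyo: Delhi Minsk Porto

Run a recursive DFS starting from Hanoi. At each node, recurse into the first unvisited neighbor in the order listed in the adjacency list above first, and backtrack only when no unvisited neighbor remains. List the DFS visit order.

Visit Hanoi
Hanoi → Rabat
Rabat → Porto
Porto → Doha
Doha → Delhi
Delhi → Paris
Paris → Perth
Perth → Kyoto
Kyoto → Milan
Milan → Bern
Bern → Quito
Milan → Sofia
Sofia → Minsk
Minsk → Tokyo

Hanoi Rabat Porto Doha Delhi Paris Perth Kyoto Milan Bern Quito Sofia Minsk Tokyo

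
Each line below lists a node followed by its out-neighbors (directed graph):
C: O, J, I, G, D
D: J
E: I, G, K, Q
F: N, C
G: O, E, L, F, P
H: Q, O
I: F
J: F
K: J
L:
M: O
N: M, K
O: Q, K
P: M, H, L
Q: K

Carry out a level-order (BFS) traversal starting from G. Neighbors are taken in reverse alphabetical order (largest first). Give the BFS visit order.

G, P, O, L, F, E, M, H, Q, K, N, C, I, J, D

Visit G; enqueue P, O, L, F, E → queue [P, O, L, F, E]
Visit P; enqueue M, H → queue [O, L, F, E, M, H]
Visit O; enqueue Q, K → queue [L, F, E, M, H, Q, K]
Visit L → queue [F, E, M, H, Q, K]
Visit F; enqueue N, C → queue [E, M, H, Q, K, N, C]
Visit E; enqueue I → queue [M, H, Q, K, N, C, I]
Visit M → queue [H, Q, K, N, C, I]
Visit H → queue [Q, K, N, C, I]
Visit Q → queue [K, N, C, I]
Visit K; enqueue J → queue [N, C, I, J]
Visit N → queue [C, I, J]
Visit C; enqueue D → queue [I, J, D]
Visit I → queue [J, D]
Visit J → queue [D]
Visit D → queue []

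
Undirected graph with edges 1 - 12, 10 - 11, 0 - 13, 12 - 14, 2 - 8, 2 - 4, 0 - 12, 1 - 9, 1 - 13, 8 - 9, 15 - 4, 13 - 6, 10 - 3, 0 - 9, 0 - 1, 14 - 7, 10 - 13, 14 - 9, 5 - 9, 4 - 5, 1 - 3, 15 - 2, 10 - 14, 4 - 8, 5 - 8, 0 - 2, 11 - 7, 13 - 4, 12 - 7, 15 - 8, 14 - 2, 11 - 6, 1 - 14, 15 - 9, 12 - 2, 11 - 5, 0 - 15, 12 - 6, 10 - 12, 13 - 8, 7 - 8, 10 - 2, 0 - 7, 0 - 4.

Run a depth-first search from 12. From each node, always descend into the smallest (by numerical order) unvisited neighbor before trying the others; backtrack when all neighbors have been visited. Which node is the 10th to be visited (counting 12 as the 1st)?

7

Visit 12
12 → 0
0 → 1
1 → 3
3 → 10
10 → 2
2 → 4
4 → 5
5 → 8
8 → 7
7 → 11
11 → 6
6 → 13
7 → 14
14 → 9
9 → 15

Visit order: 12, 0, 1, 3, 10, 2, 4, 5, 8, 7, 11, 6, 13, 14, 9, 15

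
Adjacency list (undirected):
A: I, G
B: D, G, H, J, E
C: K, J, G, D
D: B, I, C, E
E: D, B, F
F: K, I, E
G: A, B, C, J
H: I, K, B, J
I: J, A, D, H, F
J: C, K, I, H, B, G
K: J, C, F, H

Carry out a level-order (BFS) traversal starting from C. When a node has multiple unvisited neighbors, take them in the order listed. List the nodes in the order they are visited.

Visit C; enqueue K, J, G, D → queue [K, J, G, D]
Visit K; enqueue F, H → queue [J, G, D, F, H]
Visit J; enqueue I, B → queue [G, D, F, H, I, B]
Visit G; enqueue A → queue [D, F, H, I, B, A]
Visit D; enqueue E → queue [F, H, I, B, A, E]
Visit F → queue [H, I, B, A, E]
Visit H → queue [I, B, A, E]
Visit I → queue [B, A, E]
Visit B → queue [A, E]
Visit A → queue [E]
Visit E → queue []

C, K, J, G, D, F, H, I, B, A, E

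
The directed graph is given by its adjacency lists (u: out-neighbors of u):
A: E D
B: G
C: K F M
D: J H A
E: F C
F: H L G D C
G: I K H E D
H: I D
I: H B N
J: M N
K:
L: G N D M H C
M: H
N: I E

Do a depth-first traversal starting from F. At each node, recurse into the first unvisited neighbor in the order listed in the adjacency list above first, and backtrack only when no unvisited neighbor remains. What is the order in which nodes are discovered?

F H I B G K E C M D J N A L

Visit F
F → H
H → I
I → B
B → G
G → K
G → E
E → C
C → M
G → D
D → J
J → N
D → A
F → L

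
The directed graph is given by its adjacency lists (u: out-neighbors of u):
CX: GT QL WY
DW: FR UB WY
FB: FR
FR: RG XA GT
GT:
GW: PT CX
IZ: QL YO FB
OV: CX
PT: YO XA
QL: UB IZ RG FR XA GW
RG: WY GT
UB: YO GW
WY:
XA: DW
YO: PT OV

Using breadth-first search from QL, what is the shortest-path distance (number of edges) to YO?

Level 0: QL
Level 1: FR, GW, IZ, RG, UB, XA
Level 2: CX, DW, FB, GT, PT, WY, YO
Level 3: OV
YO first appears at level 2.

2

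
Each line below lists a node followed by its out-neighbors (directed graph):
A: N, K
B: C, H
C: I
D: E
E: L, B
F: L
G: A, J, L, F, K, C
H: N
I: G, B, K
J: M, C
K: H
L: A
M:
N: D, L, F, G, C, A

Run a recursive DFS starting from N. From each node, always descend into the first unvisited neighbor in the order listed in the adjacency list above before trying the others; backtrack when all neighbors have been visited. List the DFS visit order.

Visit N
N → D
D → E
E → L
L → A
A → K
K → H
E → B
B → C
C → I
I → G
G → J
J → M
G → F

N -> D -> E -> L -> A -> K -> H -> B -> C -> I -> G -> J -> M -> F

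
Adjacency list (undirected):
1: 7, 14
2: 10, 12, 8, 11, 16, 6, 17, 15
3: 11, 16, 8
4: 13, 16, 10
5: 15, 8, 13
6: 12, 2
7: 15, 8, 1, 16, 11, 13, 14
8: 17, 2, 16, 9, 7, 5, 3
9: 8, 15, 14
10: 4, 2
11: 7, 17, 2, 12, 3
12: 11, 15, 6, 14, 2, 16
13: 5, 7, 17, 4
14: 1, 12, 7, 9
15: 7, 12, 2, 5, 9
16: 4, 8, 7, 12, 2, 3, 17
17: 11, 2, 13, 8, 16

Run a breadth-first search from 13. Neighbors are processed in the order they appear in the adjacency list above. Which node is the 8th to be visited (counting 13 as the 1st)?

1

Visit 13; enqueue 5, 7, 17, 4 → queue [5, 7, 17, 4]
Visit 5; enqueue 15, 8 → queue [7, 17, 4, 15, 8]
Visit 7; enqueue 1, 16, 11, 14 → queue [17, 4, 15, 8, 1, 16, 11, 14]
Visit 17; enqueue 2 → queue [4, 15, 8, 1, 16, 11, 14, 2]
Visit 4; enqueue 10 → queue [15, 8, 1, 16, 11, 14, 2, 10]
Visit 15; enqueue 12, 9 → queue [8, 1, 16, 11, 14, 2, 10, 12, 9]
Visit 8; enqueue 3 → queue [1, 16, 11, 14, 2, 10, 12, 9, 3]
Visit 1 → queue [16, 11, 14, 2, 10, 12, 9, 3]
Visit 16 → queue [11, 14, 2, 10, 12, 9, 3]
Visit 11 → queue [14, 2, 10, 12, 9, 3]
Visit 14 → queue [2, 10, 12, 9, 3]
Visit 2; enqueue 6 → queue [10, 12, 9, 3, 6]
Visit 10 → queue [12, 9, 3, 6]
Visit 12 → queue [9, 3, 6]
Visit 9 → queue [3, 6]
Visit 3 → queue [6]
Visit 6 → queue []

Visit order: 13, 5, 7, 17, 4, 15, 8, 1, 16, 11, 14, 2, 10, 12, 9, 3, 6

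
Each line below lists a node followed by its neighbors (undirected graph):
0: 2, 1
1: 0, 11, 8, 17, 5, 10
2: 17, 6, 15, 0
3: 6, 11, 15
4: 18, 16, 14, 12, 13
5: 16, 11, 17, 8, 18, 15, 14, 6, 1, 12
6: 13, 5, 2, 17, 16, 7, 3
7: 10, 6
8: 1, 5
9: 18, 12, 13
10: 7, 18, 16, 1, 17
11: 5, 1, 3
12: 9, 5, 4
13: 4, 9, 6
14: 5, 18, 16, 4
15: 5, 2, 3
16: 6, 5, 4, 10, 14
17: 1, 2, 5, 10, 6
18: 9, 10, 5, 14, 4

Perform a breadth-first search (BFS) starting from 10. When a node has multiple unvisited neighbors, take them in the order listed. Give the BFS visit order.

10, 7, 18, 16, 1, 17, 6, 9, 5, 14, 4, 0, 11, 8, 2, 13, 3, 12, 15

Visit 10; enqueue 7, 18, 16, 1, 17 → queue [7, 18, 16, 1, 17]
Visit 7; enqueue 6 → queue [18, 16, 1, 17, 6]
Visit 18; enqueue 9, 5, 14, 4 → queue [16, 1, 17, 6, 9, 5, 14, 4]
Visit 16 → queue [1, 17, 6, 9, 5, 14, 4]
Visit 1; enqueue 0, 11, 8 → queue [17, 6, 9, 5, 14, 4, 0, 11, 8]
Visit 17; enqueue 2 → queue [6, 9, 5, 14, 4, 0, 11, 8, 2]
Visit 6; enqueue 13, 3 → queue [9, 5, 14, 4, 0, 11, 8, 2, 13, 3]
Visit 9; enqueue 12 → queue [5, 14, 4, 0, 11, 8, 2, 13, 3, 12]
Visit 5; enqueue 15 → queue [14, 4, 0, 11, 8, 2, 13, 3, 12, 15]
Visit 14 → queue [4, 0, 11, 8, 2, 13, 3, 12, 15]
Visit 4 → queue [0, 11, 8, 2, 13, 3, 12, 15]
Visit 0 → queue [11, 8, 2, 13, 3, 12, 15]
Visit 11 → queue [8, 2, 13, 3, 12, 15]
Visit 8 → queue [2, 13, 3, 12, 15]
Visit 2 → queue [13, 3, 12, 15]
Visit 13 → queue [3, 12, 15]
Visit 3 → queue [12, 15]
Visit 12 → queue [15]
Visit 15 → queue []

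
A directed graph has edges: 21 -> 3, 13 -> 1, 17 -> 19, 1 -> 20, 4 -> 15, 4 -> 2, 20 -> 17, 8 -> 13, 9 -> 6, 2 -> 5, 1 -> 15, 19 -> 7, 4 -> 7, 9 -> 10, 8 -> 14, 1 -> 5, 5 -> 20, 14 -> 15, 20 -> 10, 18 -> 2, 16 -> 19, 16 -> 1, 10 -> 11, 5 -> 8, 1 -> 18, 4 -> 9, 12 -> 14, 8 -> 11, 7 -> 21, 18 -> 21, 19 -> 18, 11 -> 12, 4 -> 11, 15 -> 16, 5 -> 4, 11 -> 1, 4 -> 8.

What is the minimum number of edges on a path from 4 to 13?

Level 0: 4
Level 1: 2, 7, 8, 9, 11, 15
Level 2: 1, 5, 6, 10, 12, 13, 14, 16, 21
Level 3: 3, 18, 19, 20
Level 4: 17
13 first appears at level 2.

2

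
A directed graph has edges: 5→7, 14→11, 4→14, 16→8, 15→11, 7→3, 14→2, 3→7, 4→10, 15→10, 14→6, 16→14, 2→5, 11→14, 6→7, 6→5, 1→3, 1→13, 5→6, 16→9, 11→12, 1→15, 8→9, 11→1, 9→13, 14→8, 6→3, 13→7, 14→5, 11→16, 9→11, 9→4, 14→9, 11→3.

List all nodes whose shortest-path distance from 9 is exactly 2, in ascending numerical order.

1, 3, 7, 10, 12, 14, 16

Level 0: 9
Level 1: 4, 11, 13
Level 2: 1, 3, 7, 10, 12, 14, 16
Level 3: 2, 5, 6, 8, 15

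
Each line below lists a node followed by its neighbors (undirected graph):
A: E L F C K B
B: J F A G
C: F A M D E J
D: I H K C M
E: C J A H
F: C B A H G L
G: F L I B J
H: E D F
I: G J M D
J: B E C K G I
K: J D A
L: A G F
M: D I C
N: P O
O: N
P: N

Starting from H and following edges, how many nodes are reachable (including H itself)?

13

BFS from H visits: H, D, E, F, C, I, K, M, A, J, B, G, L
Reachable nodes: 13 of 16 total.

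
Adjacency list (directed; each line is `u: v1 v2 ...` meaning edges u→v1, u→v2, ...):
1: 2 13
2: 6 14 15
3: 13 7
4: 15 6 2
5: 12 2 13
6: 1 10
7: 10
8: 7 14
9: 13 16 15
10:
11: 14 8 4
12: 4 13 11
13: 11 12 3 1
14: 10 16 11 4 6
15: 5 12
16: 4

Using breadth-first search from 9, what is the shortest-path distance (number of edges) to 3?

2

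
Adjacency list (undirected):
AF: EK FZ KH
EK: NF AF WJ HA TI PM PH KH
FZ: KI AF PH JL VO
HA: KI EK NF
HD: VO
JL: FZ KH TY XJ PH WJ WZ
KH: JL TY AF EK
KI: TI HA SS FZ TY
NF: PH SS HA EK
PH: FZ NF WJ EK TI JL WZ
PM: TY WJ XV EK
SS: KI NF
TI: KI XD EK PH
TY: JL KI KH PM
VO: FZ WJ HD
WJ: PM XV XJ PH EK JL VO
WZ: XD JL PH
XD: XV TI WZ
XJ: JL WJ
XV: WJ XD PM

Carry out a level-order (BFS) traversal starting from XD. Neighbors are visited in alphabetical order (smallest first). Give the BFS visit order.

Visit XD; enqueue TI, WZ, XV → queue [TI, WZ, XV]
Visit TI; enqueue EK, KI, PH → queue [WZ, XV, EK, KI, PH]
Visit WZ; enqueue JL → queue [XV, EK, KI, PH, JL]
Visit XV; enqueue PM, WJ → queue [EK, KI, PH, JL, PM, WJ]
Visit EK; enqueue AF, HA, KH, NF → queue [KI, PH, JL, PM, WJ, AF, HA, KH, NF]
Visit KI; enqueue FZ, SS, TY → queue [PH, JL, PM, WJ, AF, HA, KH, NF, FZ, SS, TY]
Visit PH → queue [JL, PM, WJ, AF, HA, KH, NF, FZ, SS, TY]
Visit JL; enqueue XJ → queue [PM, WJ, AF, HA, KH, NF, FZ, SS, TY, XJ]
Visit PM → queue [WJ, AF, HA, KH, NF, FZ, SS, TY, XJ]
Visit WJ; enqueue VO → queue [AF, HA, KH, NF, FZ, SS, TY, XJ, VO]
Visit AF → queue [HA, KH, NF, FZ, SS, TY, XJ, VO]
Visit HA → queue [KH, NF, FZ, SS, TY, XJ, VO]
Visit KH → queue [NF, FZ, SS, TY, XJ, VO]
Visit NF → queue [FZ, SS, TY, XJ, VO]
Visit FZ → queue [SS, TY, XJ, VO]
Visit SS → queue [TY, XJ, VO]
Visit TY → queue [XJ, VO]
Visit XJ → queue [VO]
Visit VO; enqueue HD → queue [HD]
Visit HD → queue []

XD TI WZ XV EK KI PH JL PM WJ AF HA KH NF FZ SS TY XJ VO HD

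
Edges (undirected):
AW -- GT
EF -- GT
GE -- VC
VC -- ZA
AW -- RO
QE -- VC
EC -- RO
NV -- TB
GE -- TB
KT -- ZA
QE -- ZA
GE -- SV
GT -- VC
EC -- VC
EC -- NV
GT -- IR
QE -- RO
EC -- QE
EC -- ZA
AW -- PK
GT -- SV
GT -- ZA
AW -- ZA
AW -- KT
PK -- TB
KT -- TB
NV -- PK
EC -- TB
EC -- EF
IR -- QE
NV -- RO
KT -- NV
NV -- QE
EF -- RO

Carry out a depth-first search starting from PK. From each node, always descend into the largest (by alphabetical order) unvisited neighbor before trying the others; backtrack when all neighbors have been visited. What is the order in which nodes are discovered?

PK TB NV RO QE ZA VC GT SV GE IR EF EC AW KT

Visit PK
PK → TB
TB → NV
NV → RO
RO → QE
QE → ZA
ZA → VC
VC → GT
GT → SV
SV → GE
GT → IR
GT → EF
EF → EC
GT → AW
AW → KT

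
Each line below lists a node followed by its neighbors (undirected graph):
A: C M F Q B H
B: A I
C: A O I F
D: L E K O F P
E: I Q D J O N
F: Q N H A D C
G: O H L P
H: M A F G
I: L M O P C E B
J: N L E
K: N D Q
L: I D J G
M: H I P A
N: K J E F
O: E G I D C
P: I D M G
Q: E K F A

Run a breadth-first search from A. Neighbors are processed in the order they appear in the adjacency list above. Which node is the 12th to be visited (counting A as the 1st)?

Visit A; enqueue C, M, F, Q, B, H → queue [C, M, F, Q, B, H]
Visit C; enqueue O, I → queue [M, F, Q, B, H, O, I]
Visit M; enqueue P → queue [F, Q, B, H, O, I, P]
Visit F; enqueue N, D → queue [Q, B, H, O, I, P, N, D]
Visit Q; enqueue E, K → queue [B, H, O, I, P, N, D, E, K]
Visit B → queue [H, O, I, P, N, D, E, K]
Visit H; enqueue G → queue [O, I, P, N, D, E, K, G]
Visit O → queue [I, P, N, D, E, K, G]
Visit I; enqueue L → queue [P, N, D, E, K, G, L]
Visit P → queue [N, D, E, K, G, L]
Visit N; enqueue J → queue [D, E, K, G, L, J]
Visit D → queue [E, K, G, L, J]
Visit E → queue [K, G, L, J]
Visit K → queue [G, L, J]
Visit G → queue [L, J]
Visit L → queue [J]
Visit J → queue []

Visit order: A, C, M, F, Q, B, H, O, I, P, N, D, E, K, G, L, J

D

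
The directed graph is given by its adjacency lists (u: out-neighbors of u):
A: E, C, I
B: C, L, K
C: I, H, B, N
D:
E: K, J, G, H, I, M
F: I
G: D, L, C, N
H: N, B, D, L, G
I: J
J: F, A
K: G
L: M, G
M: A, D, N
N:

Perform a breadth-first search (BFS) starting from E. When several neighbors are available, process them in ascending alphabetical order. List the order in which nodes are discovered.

Visit E; enqueue G, H, I, J, K, M → queue [G, H, I, J, K, M]
Visit G; enqueue C, D, L, N → queue [H, I, J, K, M, C, D, L, N]
Visit H; enqueue B → queue [I, J, K, M, C, D, L, N, B]
Visit I → queue [J, K, M, C, D, L, N, B]
Visit J; enqueue A, F → queue [K, M, C, D, L, N, B, A, F]
Visit K → queue [M, C, D, L, N, B, A, F]
Visit M → queue [C, D, L, N, B, A, F]
Visit C → queue [D, L, N, B, A, F]
Visit D → queue [L, N, B, A, F]
Visit L → queue [N, B, A, F]
Visit N → queue [B, A, F]
Visit B → queue [A, F]
Visit A → queue [F]
Visit F → queue []

E -> G -> H -> I -> J -> K -> M -> C -> D -> L -> N -> B -> A -> F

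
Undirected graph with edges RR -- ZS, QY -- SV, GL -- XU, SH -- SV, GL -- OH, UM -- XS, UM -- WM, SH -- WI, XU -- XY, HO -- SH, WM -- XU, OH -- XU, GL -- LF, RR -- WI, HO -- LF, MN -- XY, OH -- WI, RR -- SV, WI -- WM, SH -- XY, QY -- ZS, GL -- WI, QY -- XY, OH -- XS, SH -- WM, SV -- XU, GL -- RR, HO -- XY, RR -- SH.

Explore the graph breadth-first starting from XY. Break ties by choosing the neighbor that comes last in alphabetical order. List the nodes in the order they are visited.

XY → XU → SH → QY → MN → HO → WM → SV → OH → GL → WI → RR → ZS → LF → UM → XS

Visit XY; enqueue XU, SH, QY, MN, HO → queue [XU, SH, QY, MN, HO]
Visit XU; enqueue WM, SV, OH, GL → queue [SH, QY, MN, HO, WM, SV, OH, GL]
Visit SH; enqueue WI, RR → queue [QY, MN, HO, WM, SV, OH, GL, WI, RR]
Visit QY; enqueue ZS → queue [MN, HO, WM, SV, OH, GL, WI, RR, ZS]
Visit MN → queue [HO, WM, SV, OH, GL, WI, RR, ZS]
Visit HO; enqueue LF → queue [WM, SV, OH, GL, WI, RR, ZS, LF]
Visit WM; enqueue UM → queue [SV, OH, GL, WI, RR, ZS, LF, UM]
Visit SV → queue [OH, GL, WI, RR, ZS, LF, UM]
Visit OH; enqueue XS → queue [GL, WI, RR, ZS, LF, UM, XS]
Visit GL → queue [WI, RR, ZS, LF, UM, XS]
Visit WI → queue [RR, ZS, LF, UM, XS]
Visit RR → queue [ZS, LF, UM, XS]
Visit ZS → queue [LF, UM, XS]
Visit LF → queue [UM, XS]
Visit UM → queue [XS]
Visit XS → queue []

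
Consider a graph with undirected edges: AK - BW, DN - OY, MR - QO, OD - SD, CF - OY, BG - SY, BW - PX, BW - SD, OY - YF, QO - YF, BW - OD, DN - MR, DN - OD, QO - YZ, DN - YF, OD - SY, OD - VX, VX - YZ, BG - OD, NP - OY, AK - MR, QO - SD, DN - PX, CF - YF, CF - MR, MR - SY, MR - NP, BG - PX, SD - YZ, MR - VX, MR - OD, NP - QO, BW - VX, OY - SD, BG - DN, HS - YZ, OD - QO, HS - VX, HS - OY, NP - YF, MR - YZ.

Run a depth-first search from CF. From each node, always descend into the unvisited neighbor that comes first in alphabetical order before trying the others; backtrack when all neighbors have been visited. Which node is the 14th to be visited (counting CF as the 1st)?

YF

Visit CF
CF → MR
MR → AK
AK → BW
BW → OD
OD → BG
BG → DN
DN → OY
OY → HS
HS → VX
VX → YZ
YZ → QO
QO → NP
NP → YF
QO → SD
DN → PX
BG → SY

Visit order: CF, MR, AK, BW, OD, BG, DN, OY, HS, VX, YZ, QO, NP, YF, SD, PX, SY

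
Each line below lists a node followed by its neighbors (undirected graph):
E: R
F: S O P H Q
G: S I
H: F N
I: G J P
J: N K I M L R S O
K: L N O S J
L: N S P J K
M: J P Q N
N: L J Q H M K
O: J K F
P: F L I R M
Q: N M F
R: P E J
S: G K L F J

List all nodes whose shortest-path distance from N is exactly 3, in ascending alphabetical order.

E, G

Level 0: N
Level 1: H, J, K, L, M, Q
Level 2: F, I, O, P, R, S
Level 3: E, G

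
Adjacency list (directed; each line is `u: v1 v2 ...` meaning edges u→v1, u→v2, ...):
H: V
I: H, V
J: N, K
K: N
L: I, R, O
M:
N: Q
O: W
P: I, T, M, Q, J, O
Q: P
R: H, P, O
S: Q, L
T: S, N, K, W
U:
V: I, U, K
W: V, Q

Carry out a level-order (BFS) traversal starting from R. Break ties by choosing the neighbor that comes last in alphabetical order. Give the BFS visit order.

R → P → O → H → T → Q → M → J → I → W → V → S → N → K → U → L

Visit R; enqueue P, O, H → queue [P, O, H]
Visit P; enqueue T, Q, M, J, I → queue [O, H, T, Q, M, J, I]
Visit O; enqueue W → queue [H, T, Q, M, J, I, W]
Visit H; enqueue V → queue [T, Q, M, J, I, W, V]
Visit T; enqueue S, N, K → queue [Q, M, J, I, W, V, S, N, K]
Visit Q → queue [M, J, I, W, V, S, N, K]
Visit M → queue [J, I, W, V, S, N, K]
Visit J → queue [I, W, V, S, N, K]
Visit I → queue [W, V, S, N, K]
Visit W → queue [V, S, N, K]
Visit V; enqueue U → queue [S, N, K, U]
Visit S; enqueue L → queue [N, K, U, L]
Visit N → queue [K, U, L]
Visit K → queue [U, L]
Visit U → queue [L]
Visit L → queue []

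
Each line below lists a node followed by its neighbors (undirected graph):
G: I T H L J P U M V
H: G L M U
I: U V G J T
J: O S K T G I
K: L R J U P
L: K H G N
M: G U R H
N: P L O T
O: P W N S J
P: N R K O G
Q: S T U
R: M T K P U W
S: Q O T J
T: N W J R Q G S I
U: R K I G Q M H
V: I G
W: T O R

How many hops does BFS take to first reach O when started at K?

2

Level 0: K
Level 1: J, L, P, R, U
Level 2: G, H, I, M, N, O, Q, S, T, W
Level 3: V
O first appears at level 2.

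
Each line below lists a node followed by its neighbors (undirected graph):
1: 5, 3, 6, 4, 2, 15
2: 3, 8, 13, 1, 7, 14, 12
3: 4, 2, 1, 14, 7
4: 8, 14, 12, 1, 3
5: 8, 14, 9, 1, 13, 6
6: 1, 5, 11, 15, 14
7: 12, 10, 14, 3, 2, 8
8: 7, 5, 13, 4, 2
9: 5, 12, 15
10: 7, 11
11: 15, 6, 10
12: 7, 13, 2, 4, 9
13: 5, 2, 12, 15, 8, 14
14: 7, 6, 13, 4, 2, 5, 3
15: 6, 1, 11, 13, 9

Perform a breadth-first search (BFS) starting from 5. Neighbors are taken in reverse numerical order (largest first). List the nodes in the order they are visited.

5 14 13 9 8 6 1 7 4 3 2 15 12 11 10

Visit 5; enqueue 14, 13, 9, 8, 6, 1 → queue [14, 13, 9, 8, 6, 1]
Visit 14; enqueue 7, 4, 3, 2 → queue [13, 9, 8, 6, 1, 7, 4, 3, 2]
Visit 13; enqueue 15, 12 → queue [9, 8, 6, 1, 7, 4, 3, 2, 15, 12]
Visit 9 → queue [8, 6, 1, 7, 4, 3, 2, 15, 12]
Visit 8 → queue [6, 1, 7, 4, 3, 2, 15, 12]
Visit 6; enqueue 11 → queue [1, 7, 4, 3, 2, 15, 12, 11]
Visit 1 → queue [7, 4, 3, 2, 15, 12, 11]
Visit 7; enqueue 10 → queue [4, 3, 2, 15, 12, 11, 10]
Visit 4 → queue [3, 2, 15, 12, 11, 10]
Visit 3 → queue [2, 15, 12, 11, 10]
Visit 2 → queue [15, 12, 11, 10]
Visit 15 → queue [12, 11, 10]
Visit 12 → queue [11, 10]
Visit 11 → queue [10]
Visit 10 → queue []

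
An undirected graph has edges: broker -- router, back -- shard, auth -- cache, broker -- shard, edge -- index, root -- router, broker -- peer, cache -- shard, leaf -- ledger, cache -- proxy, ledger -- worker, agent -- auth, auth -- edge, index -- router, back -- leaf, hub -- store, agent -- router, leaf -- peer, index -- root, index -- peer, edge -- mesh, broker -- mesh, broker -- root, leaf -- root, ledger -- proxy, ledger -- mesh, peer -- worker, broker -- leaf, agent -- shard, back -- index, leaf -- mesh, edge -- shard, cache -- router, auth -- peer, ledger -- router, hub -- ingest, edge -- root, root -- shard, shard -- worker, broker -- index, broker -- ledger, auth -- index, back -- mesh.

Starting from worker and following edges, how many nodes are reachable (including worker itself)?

BFS from worker visits: worker, ledger, peer, shard, broker, leaf, mesh, proxy, router, auth, index, agent, back, cache, edge, root
Reachable nodes: 16 of 19 total.

16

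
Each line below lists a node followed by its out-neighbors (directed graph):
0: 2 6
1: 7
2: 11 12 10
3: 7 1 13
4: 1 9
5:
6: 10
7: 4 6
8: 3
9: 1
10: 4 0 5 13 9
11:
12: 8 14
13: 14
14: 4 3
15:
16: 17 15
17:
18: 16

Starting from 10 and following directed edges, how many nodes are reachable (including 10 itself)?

15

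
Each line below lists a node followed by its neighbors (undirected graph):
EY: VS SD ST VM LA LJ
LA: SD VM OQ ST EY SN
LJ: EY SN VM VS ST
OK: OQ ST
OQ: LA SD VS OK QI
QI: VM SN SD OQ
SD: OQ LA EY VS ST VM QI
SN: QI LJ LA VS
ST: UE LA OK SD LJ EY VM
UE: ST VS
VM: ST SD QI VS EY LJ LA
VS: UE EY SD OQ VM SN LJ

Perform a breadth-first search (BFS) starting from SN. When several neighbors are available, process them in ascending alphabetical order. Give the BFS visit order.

SN LA LJ QI VS EY OQ SD ST VM UE OK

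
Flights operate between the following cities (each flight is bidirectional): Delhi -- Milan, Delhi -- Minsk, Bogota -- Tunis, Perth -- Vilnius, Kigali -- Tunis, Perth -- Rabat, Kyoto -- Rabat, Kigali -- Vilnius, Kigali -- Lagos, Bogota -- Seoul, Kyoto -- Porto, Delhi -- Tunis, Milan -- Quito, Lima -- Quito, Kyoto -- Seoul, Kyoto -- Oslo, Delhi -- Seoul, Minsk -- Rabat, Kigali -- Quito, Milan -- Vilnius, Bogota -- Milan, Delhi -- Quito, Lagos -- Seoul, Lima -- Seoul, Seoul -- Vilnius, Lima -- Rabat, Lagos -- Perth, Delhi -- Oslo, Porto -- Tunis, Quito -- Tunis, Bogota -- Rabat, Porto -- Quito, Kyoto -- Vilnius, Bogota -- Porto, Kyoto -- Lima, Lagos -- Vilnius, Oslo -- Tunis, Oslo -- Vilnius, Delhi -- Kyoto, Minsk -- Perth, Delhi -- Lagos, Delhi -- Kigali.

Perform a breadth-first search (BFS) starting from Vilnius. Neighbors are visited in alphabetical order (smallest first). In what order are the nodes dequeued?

Visit Vilnius; enqueue Kigali, Kyoto, Lagos, Milan, Oslo, Perth, Seoul → queue [Kigali, Kyoto, Lagos, Milan, Oslo, Perth, Seoul]
Visit Kigali; enqueue Delhi, Quito, Tunis → queue [Kyoto, Lagos, Milan, Oslo, Perth, Seoul, Delhi, Quito, Tunis]
Visit Kyoto; enqueue Lima, Porto, Rabat → queue [Lagos, Milan, Oslo, Perth, Seoul, Delhi, Quito, Tunis, Lima, Porto, Rabat]
Visit Lagos → queue [Milan, Oslo, Perth, Seoul, Delhi, Quito, Tunis, Lima, Porto, Rabat]
Visit Milan; enqueue Bogota → queue [Oslo, Perth, Seoul, Delhi, Quito, Tunis, Lima, Porto, Rabat, Bogota]
Visit Oslo → queue [Perth, Seoul, Delhi, Quito, Tunis, Lima, Porto, Rabat, Bogota]
Visit Perth; enqueue Minsk → queue [Seoul, Delhi, Quito, Tunis, Lima, Porto, Rabat, Bogota, Minsk]
Visit Seoul → queue [Delhi, Quito, Tunis, Lima, Porto, Rabat, Bogota, Minsk]
Visit Delhi → queue [Quito, Tunis, Lima, Porto, Rabat, Bogota, Minsk]
Visit Quito → queue [Tunis, Lima, Porto, Rabat, Bogota, Minsk]
Visit Tunis → queue [Lima, Porto, Rabat, Bogota, Minsk]
Visit Lima → queue [Porto, Rabat, Bogota, Minsk]
Visit Porto → queue [Rabat, Bogota, Minsk]
Visit Rabat → queue [Bogota, Minsk]
Visit Bogota → queue [Minsk]
Visit Minsk → queue []

Vilnius, Kigali, Kyoto, Lagos, Milan, Oslo, Perth, Seoul, Delhi, Quito, Tunis, Lima, Porto, Rabat, Bogota, Minsk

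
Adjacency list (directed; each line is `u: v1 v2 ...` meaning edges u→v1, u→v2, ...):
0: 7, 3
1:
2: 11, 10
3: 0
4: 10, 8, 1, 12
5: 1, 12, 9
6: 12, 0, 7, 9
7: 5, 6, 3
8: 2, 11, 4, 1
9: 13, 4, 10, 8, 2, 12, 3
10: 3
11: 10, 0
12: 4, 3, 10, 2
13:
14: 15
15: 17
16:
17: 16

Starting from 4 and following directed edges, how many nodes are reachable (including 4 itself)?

14

BFS from 4 visits: 4, 10, 8, 1, 12, 3, 2, 11, 0, 7, 5, 6, 9, 13
Reachable nodes: 14 of 18 total.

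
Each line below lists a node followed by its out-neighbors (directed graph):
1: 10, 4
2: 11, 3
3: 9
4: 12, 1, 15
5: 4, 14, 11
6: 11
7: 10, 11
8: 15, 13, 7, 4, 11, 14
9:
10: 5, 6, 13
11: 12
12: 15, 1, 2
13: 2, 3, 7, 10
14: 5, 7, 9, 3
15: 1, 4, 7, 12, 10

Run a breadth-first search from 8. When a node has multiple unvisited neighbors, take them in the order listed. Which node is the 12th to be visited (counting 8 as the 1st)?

3

Visit 8; enqueue 15, 13, 7, 4, 11, 14 → queue [15, 13, 7, 4, 11, 14]
Visit 15; enqueue 1, 12, 10 → queue [13, 7, 4, 11, 14, 1, 12, 10]
Visit 13; enqueue 2, 3 → queue [7, 4, 11, 14, 1, 12, 10, 2, 3]
Visit 7 → queue [4, 11, 14, 1, 12, 10, 2, 3]
Visit 4 → queue [11, 14, 1, 12, 10, 2, 3]
Visit 11 → queue [14, 1, 12, 10, 2, 3]
Visit 14; enqueue 5, 9 → queue [1, 12, 10, 2, 3, 5, 9]
Visit 1 → queue [12, 10, 2, 3, 5, 9]
Visit 12 → queue [10, 2, 3, 5, 9]
Visit 10; enqueue 6 → queue [2, 3, 5, 9, 6]
Visit 2 → queue [3, 5, 9, 6]
Visit 3 → queue [5, 9, 6]
Visit 5 → queue [9, 6]
Visit 9 → queue [6]
Visit 6 → queue []

Visit order: 8, 15, 13, 7, 4, 11, 14, 1, 12, 10, 2, 3, 5, 9, 6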